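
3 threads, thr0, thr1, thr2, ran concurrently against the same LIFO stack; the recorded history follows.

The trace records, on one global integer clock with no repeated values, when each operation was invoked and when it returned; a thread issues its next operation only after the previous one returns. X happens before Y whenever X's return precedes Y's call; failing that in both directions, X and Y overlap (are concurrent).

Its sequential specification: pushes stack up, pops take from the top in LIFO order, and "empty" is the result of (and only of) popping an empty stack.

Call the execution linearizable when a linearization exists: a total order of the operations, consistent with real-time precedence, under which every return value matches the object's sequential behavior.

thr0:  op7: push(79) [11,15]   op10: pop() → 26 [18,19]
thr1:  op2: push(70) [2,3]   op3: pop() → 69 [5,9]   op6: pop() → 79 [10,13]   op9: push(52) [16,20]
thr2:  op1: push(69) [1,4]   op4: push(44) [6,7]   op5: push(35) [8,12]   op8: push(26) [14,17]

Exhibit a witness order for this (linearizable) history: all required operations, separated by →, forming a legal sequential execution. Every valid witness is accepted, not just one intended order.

op2 → op1 → op3 → op4 → op5 → op7 → op6 → op8 → op10 → op9

1. op2 push(70), leaving stack <70>
2. op1 push(69), leaving stack <70,69>
3. op3 pop() → 69, leaving stack <70>
4. op4 push(44), leaving stack <70,44>
5. op5 push(35), leaving stack <70,44,35>
6. op7 push(79), leaving stack <70,44,35,79>
7. op6 pop() → 79, leaving stack <70,44,35>
8. op8 push(26), leaving stack <70,44,35,26>
9. op10 pop() → 26, leaving stack <70,44,35>
10. op9 push(52), leaving stack <70,44,35,52>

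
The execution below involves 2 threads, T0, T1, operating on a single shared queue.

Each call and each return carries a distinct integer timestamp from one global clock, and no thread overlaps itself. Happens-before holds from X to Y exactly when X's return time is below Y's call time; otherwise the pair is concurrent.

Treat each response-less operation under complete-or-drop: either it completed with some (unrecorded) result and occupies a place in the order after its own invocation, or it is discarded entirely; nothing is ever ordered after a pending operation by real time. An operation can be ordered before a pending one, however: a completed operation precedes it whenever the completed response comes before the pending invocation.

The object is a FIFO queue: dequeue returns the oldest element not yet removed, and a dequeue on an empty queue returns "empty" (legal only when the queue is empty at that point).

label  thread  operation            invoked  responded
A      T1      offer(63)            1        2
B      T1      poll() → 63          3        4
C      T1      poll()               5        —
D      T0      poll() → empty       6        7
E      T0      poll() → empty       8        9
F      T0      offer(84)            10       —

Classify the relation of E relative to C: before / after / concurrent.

E spans [8,9], C spans [5,…)
the intervals overlap in both directions

concurrent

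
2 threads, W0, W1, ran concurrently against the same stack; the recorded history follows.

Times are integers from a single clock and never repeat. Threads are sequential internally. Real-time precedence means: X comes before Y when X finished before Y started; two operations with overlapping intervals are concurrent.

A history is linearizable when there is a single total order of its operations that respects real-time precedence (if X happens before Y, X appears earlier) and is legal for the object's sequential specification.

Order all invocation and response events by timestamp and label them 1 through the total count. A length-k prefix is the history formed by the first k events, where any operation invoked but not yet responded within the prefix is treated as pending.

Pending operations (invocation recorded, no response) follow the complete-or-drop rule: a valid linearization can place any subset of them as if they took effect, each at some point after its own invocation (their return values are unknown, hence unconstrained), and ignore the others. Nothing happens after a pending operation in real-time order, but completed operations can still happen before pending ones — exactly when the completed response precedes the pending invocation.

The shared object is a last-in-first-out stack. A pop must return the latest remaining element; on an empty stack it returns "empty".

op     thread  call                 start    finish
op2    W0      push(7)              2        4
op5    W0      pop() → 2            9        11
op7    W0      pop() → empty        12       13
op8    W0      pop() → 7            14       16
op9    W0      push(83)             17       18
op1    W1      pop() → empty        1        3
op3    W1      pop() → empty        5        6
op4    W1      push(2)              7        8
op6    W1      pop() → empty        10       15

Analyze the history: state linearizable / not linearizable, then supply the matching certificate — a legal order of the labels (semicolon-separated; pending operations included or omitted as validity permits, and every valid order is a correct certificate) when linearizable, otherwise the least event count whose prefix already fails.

not linearizable — minimal violating prefix: 6 events

already the first 6 events (up to op3's response at time 6) admit no linearization; the first 5 still do
3 completed operations, 2 real-time-consistent orders — every stack replay fails
e.g. op1, op2, op3: illegal at step 3, since op3 pop() → empty cannot apply there
e.g. op2, op1, op3: illegal at step 2, since op1 pop() → empty cannot apply there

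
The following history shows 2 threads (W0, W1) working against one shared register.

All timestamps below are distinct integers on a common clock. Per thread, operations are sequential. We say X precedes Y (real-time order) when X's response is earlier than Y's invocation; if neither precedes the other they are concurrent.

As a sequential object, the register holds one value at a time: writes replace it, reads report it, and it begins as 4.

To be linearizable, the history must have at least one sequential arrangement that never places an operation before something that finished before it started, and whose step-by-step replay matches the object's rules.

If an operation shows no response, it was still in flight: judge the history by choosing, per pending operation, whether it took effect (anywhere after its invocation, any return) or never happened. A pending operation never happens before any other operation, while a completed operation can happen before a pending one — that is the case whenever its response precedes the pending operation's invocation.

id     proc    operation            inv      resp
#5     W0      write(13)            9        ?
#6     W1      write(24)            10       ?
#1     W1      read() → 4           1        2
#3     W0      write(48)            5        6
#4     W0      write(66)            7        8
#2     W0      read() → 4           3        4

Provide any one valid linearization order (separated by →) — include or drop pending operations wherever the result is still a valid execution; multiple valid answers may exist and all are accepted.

step 1: #1 read() → 4 — value 4
step 2: #2 read() → 4 — value 4
step 3: #3 write(48) — value 48
step 4: #4 write(66) — value 66

#1 → #2 → #3 → #4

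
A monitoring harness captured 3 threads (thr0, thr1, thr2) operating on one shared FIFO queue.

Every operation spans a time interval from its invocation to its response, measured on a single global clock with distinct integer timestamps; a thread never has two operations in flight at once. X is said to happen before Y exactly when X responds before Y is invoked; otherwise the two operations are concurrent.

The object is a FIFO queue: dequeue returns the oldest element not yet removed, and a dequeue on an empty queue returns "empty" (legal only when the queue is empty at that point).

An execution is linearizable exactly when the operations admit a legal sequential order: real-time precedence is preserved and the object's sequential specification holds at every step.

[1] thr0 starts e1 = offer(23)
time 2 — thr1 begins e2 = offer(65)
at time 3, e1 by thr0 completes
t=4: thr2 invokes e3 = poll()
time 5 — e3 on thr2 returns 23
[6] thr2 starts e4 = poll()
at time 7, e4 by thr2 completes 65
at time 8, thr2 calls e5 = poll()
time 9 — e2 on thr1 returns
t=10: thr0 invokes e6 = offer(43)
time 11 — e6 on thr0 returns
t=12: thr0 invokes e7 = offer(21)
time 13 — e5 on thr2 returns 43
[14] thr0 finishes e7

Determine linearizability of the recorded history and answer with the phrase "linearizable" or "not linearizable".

linearizable

witness order: e1, e2, e3, e4, e6, e5, e7
1. e1 offer(23), leaving queue <23>
2. e2 offer(65), leaving queue <23,65>
3. e3 poll() → 23, leaving queue <65>
4. e4 poll() → 65, leaving queue <>
5. e6 offer(43), leaving queue <43>
6. e5 poll() → 43, leaving queue <>
7. e7 offer(21), leaving queue <21>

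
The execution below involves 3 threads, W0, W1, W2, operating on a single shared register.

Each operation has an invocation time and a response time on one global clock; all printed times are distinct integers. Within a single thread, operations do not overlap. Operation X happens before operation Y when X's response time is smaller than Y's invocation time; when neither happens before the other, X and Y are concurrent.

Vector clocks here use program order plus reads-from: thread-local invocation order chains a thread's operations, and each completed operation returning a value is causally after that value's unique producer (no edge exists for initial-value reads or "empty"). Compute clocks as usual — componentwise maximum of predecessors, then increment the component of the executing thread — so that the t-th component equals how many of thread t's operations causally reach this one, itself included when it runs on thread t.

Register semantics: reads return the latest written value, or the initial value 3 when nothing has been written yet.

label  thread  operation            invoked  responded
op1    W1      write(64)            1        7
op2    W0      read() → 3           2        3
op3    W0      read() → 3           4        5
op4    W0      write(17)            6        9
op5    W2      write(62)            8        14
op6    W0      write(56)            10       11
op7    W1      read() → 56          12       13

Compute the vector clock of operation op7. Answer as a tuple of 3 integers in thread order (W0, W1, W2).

VC(op5, invoked at 8): no causal predecessors; +1 on W2 → (0, 0, 1)
VC(op1, invoked at 1): no causal predecessors; +1 on W1 → (0, 1, 0)
VC(op2, invoked at 2): no causal predecessors; +1 on W0 → (1, 0, 0)
from VC(op2)=(1, 0, 0), op3 (invoked 4) maxes components and bumps W0 → (2, 0, 0)
from VC(op3)=(2, 0, 0), op4 (invoked 6) maxes components and bumps W0 → (3, 0, 0)
from VC(op4)=(3, 0, 0), op6 (invoked 10) maxes components and bumps W0 → (4, 0, 0)
from VC(op1)=(0, 1, 0), VC(op6)=(4, 0, 0), op7 (invoked 12) maxes components and bumps W1 → (4, 2, 0)
target: VC(op7) = (4, 2, 0)

(4, 2, 0)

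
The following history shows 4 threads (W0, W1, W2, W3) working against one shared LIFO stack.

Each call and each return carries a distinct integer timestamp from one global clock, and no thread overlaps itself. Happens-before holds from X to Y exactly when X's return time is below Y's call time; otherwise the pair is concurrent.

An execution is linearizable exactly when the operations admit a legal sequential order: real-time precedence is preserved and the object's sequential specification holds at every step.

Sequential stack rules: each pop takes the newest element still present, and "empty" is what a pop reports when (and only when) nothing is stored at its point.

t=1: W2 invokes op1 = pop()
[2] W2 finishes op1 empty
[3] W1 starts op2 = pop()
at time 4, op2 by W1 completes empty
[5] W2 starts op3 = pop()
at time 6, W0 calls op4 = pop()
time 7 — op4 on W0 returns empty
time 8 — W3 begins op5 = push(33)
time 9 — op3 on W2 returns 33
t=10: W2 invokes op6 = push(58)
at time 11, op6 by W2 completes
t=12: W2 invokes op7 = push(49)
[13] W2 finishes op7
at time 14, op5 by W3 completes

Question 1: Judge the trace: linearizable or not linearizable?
one valid linearization: op1, op2, op4, op5, op3, op6, op7
after step 1 (op1 pop() → empty): stack <>
after step 2 (op2 pop() → empty): stack <>
after step 3 (op4 pop() → empty): stack <>
after step 4 (op5 push(33)): stack <33>
after step 5 (op3 pop() → 33): stack <>
after step 6 (op6 push(58)): stack <58>
after step 7 (op7 push(49)): stack <58,49>

linearizable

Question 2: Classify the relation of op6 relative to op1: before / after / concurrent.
Answer: after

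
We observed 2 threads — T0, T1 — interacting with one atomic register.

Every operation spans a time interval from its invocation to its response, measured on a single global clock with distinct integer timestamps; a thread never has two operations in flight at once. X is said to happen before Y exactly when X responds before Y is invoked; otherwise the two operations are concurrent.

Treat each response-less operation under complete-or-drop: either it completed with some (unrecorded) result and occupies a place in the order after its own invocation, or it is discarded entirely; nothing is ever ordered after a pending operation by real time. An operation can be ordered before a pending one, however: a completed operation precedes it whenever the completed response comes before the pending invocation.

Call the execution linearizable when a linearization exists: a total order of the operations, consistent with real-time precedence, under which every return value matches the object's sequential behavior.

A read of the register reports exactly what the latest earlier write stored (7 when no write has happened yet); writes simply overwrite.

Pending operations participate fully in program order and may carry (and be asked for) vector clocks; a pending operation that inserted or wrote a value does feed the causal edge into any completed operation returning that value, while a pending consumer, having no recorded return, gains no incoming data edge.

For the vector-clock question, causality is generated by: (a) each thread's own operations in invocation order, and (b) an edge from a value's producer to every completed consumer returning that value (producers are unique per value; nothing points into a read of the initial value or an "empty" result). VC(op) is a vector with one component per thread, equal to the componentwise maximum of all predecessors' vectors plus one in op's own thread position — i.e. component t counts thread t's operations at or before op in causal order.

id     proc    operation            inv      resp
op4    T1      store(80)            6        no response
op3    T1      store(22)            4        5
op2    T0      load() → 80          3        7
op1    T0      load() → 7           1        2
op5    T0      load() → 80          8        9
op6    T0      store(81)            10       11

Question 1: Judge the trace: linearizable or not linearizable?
linearizable

one valid linearization: op1, op3, op4, op2, op5, op6
after step 1 (op1 load() → 7): value 7
after step 2 (op3 store(22)): value 22
after step 3 (op4 store(80) (pending, included)): value 80
after step 4 (op2 load() → 80): value 80
after step 5 (op5 load() → 80): value 80
after step 6 (op6 store(81)): value 81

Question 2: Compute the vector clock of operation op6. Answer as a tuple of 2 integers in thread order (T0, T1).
(4, 2)

VC(op3, invoked at 4): no causal predecessors; +1 on T1 → (0, 1)
VC(op1, invoked at 1): no causal predecessors; +1 on T0 → (1, 0)
merge at op4 (invoked 6): VC(op3)=(0, 1), own-thread bump on T1 → (0, 2)
merge at op2 (invoked 3): VC(op1)=(1, 0), VC(op4)=(0, 2), own-thread bump on T0 → (2, 2)
merge at op5 (invoked 8): VC(op2)=(2, 2), VC(op4)=(0, 2), own-thread bump on T0 → (3, 2)
merge at op6 (invoked 10): VC(op5)=(3, 2), own-thread bump on T0 → (4, 2)
target: VC(op6) = (4, 2)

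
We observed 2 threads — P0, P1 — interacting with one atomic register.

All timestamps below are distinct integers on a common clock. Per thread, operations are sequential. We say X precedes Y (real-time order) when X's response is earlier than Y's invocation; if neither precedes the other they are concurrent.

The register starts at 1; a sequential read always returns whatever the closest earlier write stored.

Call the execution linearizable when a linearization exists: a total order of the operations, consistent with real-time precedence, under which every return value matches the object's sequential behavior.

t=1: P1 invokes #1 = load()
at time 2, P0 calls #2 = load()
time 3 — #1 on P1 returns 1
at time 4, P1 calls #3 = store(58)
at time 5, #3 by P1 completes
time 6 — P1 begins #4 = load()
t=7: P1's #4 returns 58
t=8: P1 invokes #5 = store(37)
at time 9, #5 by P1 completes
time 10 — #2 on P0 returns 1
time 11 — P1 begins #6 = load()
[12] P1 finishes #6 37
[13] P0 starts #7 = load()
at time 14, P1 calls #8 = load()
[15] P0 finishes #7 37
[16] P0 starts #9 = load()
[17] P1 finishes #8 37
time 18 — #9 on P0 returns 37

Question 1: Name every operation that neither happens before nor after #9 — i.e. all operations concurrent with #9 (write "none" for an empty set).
overlap test against #9 [16,18]: concurrent iff the interval meets 16..18
#1 [1,3]: before
#2 [2,10]: before
#3 [4,5]: before
#4 [6,7]: before
#5 [8,9]: before
#6 [11,12]: before
#7 [13,15]: before
#8 [14,17]: concurrent

#8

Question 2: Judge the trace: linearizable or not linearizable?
witness order: #1, #2, #3, #4, #5, #6, #7, #8, #9
after step 1 (#1 load() → 1): value 1
after step 2 (#2 load() → 1): value 1
after step 3 (#3 store(58)): value 58
after step 4 (#4 load() → 58): value 58
after step 5 (#5 store(37)): value 37
after step 6 (#6 load() → 37): value 37
after step 7 (#7 load() → 37): value 37
after step 8 (#8 load() → 37): value 37
after step 9 (#9 load() → 37): value 37

linearizable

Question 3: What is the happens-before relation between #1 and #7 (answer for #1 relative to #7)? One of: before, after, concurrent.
#1 spans [1,3], #7 spans [13,15]
resp(#1)=3 < inv(#7)=13

before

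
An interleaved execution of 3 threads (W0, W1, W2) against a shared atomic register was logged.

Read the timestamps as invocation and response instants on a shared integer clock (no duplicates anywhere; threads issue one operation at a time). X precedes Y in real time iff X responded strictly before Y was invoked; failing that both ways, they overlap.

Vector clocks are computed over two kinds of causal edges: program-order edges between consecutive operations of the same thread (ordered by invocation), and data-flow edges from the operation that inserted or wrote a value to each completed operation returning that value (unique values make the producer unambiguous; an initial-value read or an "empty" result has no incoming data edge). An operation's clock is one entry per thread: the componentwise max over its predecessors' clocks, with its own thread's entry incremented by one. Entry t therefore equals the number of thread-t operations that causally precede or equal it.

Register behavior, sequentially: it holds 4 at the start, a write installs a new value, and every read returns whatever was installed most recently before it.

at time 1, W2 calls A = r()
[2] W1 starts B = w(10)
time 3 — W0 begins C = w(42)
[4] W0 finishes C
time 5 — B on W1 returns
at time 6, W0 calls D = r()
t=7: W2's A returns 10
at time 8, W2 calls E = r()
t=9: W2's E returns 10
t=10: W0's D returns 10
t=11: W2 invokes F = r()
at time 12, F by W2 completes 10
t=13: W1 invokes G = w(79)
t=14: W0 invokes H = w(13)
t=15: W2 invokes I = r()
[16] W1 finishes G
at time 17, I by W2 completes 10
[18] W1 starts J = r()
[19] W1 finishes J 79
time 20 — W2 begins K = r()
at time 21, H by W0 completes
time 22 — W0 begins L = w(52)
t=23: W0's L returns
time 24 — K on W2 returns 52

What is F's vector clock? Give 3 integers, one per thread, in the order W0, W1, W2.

(0, 1, 3)

B (invocation 2): nothing precedes it; W1's component alone gives (0, 1, 0)
C (invocation 3): nothing precedes it; W0's component alone gives (1, 0, 0)
VC(A, invoked at 1): max of VC(B)=(0, 1, 0), then +1 on thread W2 → (0, 1, 1)
VC(G, invoked at 13): max of VC(B)=(0, 1, 0), then +1 on thread W1 → (0, 2, 0)
VC(E, invoked at 8): max of VC(A)=(0, 1, 1), VC(B)=(0, 1, 0), then +1 on thread W2 → (0, 1, 2)
VC(J, invoked at 18): max of VC(G)=(0, 2, 0), then +1 on thread W1 → (0, 3, 0)
VC(D, invoked at 6): max of VC(B)=(0, 1, 0), VC(C)=(1, 0, 0), then +1 on thread W0 → (2, 1, 0)
VC(F, invoked at 11): max of VC(B)=(0, 1, 0), VC(E)=(0, 1, 2), then +1 on thread W2 → (0, 1, 3)
VC(H, invoked at 14): max of VC(D)=(2, 1, 0), then +1 on thread W0 → (3, 1, 0)
VC(I, invoked at 15): max of VC(B)=(0, 1, 0), VC(F)=(0, 1, 3), then +1 on thread W2 → (0, 1, 4)
VC(L, invoked at 22): max of VC(H)=(3, 1, 0), then +1 on thread W0 → (4, 1, 0)
VC(K, invoked at 20): max of VC(I)=(0, 1, 4), VC(L)=(4, 1, 0), then +1 on thread W2 → (4, 1, 5)
target: VC(F) = (0, 1, 3)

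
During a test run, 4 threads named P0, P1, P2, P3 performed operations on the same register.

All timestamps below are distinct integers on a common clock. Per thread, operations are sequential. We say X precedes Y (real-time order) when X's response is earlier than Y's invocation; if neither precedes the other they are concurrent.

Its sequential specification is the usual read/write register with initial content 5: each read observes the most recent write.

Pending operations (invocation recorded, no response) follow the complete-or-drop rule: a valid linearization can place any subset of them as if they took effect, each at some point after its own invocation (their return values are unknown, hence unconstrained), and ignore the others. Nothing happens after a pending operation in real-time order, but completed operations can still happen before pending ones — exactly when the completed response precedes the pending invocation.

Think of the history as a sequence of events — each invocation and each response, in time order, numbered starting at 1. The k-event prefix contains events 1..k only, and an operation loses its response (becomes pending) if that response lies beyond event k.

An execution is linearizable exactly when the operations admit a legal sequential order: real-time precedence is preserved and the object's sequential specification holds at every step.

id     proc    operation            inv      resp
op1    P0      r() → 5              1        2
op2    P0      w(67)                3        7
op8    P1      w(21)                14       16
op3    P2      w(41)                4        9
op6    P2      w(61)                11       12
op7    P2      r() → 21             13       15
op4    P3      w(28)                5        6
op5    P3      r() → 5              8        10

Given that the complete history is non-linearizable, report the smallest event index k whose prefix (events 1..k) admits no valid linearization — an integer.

events 1..9 are linearizable, e.g. via op1, op2, op3, op4:
step 1: op1 r() → 5 — value 5
step 2: op2 w(67) — value 67
step 3: op3 w(41) — value 41
step 4: op4 w(28) — value 28
event 10 — op5's response, time 10 — after it, nothing linearizes
e.g. op1, op2, op3, op4, op5: illegal at step 5, since op5 r() → 5 cannot apply there
e.g. op1, op2, op4, op3, op5: illegal at step 5, since op5 r() → 5 cannot apply there

10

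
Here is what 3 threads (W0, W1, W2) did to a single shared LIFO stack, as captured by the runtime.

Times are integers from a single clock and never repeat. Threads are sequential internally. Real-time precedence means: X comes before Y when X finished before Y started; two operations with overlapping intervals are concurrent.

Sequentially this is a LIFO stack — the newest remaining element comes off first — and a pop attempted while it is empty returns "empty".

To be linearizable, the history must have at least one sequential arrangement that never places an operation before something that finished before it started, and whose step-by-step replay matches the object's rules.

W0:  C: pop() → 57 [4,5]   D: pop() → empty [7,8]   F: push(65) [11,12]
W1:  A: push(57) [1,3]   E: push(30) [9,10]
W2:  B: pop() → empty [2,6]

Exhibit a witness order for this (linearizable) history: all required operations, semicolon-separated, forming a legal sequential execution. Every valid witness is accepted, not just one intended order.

A; C; B; D; E; F

step 1: A push(57) — stack <57>
step 2: C pop() → 57 — stack <>
step 3: B pop() → empty — stack <>
step 4: D pop() → empty — stack <>
step 5: E push(30) — stack <30>
step 6: F push(65) — stack <30,65>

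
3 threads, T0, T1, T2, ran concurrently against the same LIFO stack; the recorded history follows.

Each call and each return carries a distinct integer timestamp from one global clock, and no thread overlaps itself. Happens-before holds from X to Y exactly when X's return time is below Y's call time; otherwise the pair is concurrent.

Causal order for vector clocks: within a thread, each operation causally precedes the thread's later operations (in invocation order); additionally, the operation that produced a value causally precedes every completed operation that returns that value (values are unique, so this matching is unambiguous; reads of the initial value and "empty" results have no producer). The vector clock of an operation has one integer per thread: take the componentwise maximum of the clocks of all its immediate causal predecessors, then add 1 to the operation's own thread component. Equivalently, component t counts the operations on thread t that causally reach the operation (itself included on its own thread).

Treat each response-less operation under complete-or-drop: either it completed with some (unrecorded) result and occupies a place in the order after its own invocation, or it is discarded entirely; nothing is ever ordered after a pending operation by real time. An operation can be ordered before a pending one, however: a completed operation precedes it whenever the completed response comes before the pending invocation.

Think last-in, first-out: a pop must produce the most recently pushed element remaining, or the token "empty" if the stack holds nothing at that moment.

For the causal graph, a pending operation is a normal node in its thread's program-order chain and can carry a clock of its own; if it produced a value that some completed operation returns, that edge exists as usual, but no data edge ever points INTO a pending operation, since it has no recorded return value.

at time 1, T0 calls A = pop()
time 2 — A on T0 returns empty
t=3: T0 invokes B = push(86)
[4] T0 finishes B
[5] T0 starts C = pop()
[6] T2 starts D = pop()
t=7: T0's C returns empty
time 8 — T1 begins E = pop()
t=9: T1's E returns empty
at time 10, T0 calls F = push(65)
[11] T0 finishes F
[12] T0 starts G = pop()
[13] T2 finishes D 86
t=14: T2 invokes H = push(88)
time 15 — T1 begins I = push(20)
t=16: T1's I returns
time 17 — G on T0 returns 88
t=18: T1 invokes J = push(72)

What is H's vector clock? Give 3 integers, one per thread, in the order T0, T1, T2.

(2, 0, 2)

root op E, invoked 8: fresh clock plus T1's own tick → (0, 1, 0)
root op A, invoked 1: fresh clock plus T0's own tick → (1, 0, 0)
I (invocation 15): componentwise max over VC(E)=(0, 1, 0), +1 at T1, giving (0, 2, 0)
B (invocation 3): componentwise max over VC(A)=(1, 0, 0), +1 at T0, giving (2, 0, 0)
J (invocation 18): componentwise max over VC(I)=(0, 2, 0), +1 at T1, giving (0, 3, 0)
D (invocation 6): componentwise max over VC(B)=(2, 0, 0), +1 at T2, giving (2, 0, 1)
C (invocation 5): componentwise max over VC(B)=(2, 0, 0), +1 at T0, giving (3, 0, 0)
H (invocation 14): componentwise max over VC(D)=(2, 0, 1), +1 at T2, giving (2, 0, 2)
F (invocation 10): componentwise max over VC(C)=(3, 0, 0), +1 at T0, giving (4, 0, 0)
G (invocation 12): componentwise max over VC(F)=(4, 0, 0), VC(H)=(2, 0, 2), +1 at T0, giving (5, 0, 2)
target: VC(H) = (2, 0, 2)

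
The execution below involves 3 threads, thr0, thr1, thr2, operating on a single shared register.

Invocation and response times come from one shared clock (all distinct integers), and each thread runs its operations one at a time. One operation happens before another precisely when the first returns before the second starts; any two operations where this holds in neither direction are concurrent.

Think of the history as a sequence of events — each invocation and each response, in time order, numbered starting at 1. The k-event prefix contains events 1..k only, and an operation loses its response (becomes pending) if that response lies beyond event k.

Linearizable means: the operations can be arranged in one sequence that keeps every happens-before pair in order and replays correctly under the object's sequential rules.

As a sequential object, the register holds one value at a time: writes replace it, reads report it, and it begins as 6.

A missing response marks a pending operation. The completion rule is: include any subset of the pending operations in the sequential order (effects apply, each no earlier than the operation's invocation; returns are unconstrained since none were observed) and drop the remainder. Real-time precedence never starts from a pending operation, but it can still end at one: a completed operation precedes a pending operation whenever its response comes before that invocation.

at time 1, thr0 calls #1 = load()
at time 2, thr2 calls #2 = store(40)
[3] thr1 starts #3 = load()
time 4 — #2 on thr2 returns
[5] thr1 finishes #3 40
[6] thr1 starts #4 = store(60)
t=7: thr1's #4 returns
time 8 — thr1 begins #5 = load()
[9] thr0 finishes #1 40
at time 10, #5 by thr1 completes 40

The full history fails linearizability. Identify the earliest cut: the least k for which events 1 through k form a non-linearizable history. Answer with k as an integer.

10

events 1..9 are linearizable; a witness order is #2, #1, #3, #4:
after step 1 (#2 store(40)): value 40
after step 2 (#1 load() → 40): value 40
after step 3 (#3 load() → 40): value 40
after step 4 (#4 store(60)): value 60
once event 10 joins (#5's response, time 10), exhaustive search finds no witness
for example #1, #2, #3, #4, #5 fails at step 1: #1 load() → 40 is not legal there
for example #1, #3, #2, #4, #5 fails at step 1: #1 load() → 40 is not legal there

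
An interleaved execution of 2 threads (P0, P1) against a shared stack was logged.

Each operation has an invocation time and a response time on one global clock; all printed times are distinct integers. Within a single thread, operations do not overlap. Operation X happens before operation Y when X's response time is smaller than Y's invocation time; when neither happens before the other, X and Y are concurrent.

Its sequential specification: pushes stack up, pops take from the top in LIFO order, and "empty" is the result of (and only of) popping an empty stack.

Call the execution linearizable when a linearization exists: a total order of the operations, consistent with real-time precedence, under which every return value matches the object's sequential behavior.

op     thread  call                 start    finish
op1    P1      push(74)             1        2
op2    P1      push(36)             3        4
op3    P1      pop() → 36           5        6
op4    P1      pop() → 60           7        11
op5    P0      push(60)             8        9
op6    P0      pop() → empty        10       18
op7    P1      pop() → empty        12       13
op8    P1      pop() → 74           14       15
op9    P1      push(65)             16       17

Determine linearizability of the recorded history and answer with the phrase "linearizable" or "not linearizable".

through event 14 a valid linearization exists; event 15 (op8 responding at time 15) ends that
real-time-consistent orders of the 7 completed operations: 2 — all fail the stack replay
every completion of the 1 pending operation (op6) was checked; none linearizes
e.g. op1, op2, op3, op4, op5, op7, op8 (pending dropped): illegal at step 4, since op4 pop() → 60 cannot apply there
e.g. op1, op2, op3, op5, op4, op7, op8 (pending dropped): illegal at step 6, since op7 pop() → empty cannot apply there

not linearizable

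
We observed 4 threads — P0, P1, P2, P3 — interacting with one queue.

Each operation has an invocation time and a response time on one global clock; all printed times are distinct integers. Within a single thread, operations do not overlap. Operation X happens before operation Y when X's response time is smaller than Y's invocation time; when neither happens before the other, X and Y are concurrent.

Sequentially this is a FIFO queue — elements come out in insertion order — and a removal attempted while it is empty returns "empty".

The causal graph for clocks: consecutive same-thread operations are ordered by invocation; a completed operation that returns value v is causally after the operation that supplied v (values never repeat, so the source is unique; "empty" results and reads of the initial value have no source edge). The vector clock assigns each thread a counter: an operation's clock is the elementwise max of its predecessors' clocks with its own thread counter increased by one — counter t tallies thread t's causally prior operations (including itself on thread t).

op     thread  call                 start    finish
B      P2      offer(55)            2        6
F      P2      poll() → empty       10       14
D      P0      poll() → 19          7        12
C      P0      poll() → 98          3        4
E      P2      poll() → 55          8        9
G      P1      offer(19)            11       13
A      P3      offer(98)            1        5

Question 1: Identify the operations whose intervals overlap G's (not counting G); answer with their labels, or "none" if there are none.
D, F

concurrent with G ([11,13]): every op whose interval crosses 11..13
A [1,5]: before
B [2,6]: before
C [3,4]: before
D [7,12]: concurrent
E [8,9]: before
F [10,14]: concurrent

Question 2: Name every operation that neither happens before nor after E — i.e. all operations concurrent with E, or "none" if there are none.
D

E runs from 8 to 9; window-overlapping ops are concurrent
A [1,5]: before
B [2,6]: before
C [3,4]: before
D [7,12]: concurrent
F [10,14]: after
G [11,13]: after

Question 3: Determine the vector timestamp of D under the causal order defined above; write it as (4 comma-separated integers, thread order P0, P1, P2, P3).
(2, 1, 0, 1)

no predecessors for A (invoked 1): P3 increments from zero → (0, 0, 0, 1)
no predecessors for B (invoked 2): P2 increments from zero → (0, 0, 1, 0)
no predecessors for G (invoked 11): P1 increments from zero → (0, 1, 0, 0)
E (invocation 8): componentwise max over VC(B)=(0, 0, 1, 0), +1 at P2, giving (0, 0, 2, 0)
C (invocation 3): componentwise max over VC(A)=(0, 0, 0, 1), +1 at P0, giving (1, 0, 0, 1)
F (invocation 10): componentwise max over VC(E)=(0, 0, 2, 0), +1 at P2, giving (0, 0, 3, 0)
D (invocation 7): componentwise max over VC(C)=(1, 0, 0, 1), VC(G)=(0, 1, 0, 0), +1 at P0, giving (2, 1, 0, 1)
target: VC(D) = (2, 1, 0, 1)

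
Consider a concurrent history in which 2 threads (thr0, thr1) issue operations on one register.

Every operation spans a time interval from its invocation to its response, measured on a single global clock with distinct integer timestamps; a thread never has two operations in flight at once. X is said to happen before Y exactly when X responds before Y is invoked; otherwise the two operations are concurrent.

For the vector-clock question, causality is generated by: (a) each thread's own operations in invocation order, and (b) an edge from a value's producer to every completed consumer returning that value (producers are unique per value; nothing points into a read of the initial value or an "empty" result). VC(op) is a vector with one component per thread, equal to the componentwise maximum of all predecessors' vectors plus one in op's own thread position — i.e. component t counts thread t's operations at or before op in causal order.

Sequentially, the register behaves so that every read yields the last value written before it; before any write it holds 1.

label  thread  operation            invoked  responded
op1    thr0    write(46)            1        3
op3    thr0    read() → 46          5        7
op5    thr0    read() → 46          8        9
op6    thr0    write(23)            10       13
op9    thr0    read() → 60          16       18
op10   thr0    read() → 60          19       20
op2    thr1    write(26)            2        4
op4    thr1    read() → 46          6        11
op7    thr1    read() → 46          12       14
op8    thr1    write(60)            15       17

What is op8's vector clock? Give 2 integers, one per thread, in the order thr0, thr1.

invoked at 2, op2 has no predecessors; its own thr1 bump gives (0, 1)
invoked at 1, op1 has no predecessors; its own thr0 bump gives (1, 0)
invoked at 5, op3 merges VC(op1)=(1, 0) and bumps thr0's slot → (2, 0)
invoked at 6, op4 merges VC(op1)=(1, 0), VC(op2)=(0, 1) and bumps thr1's slot → (1, 2)
invoked at 8, op5 merges VC(op1)=(1, 0), VC(op3)=(2, 0) and bumps thr0's slot → (3, 0)
invoked at 12, op7 merges VC(op1)=(1, 0), VC(op4)=(1, 2) and bumps thr1's slot → (1, 3)
invoked at 10, op6 merges VC(op5)=(3, 0) and bumps thr0's slot → (4, 0)
invoked at 15, op8 merges VC(op7)=(1, 3) and bumps thr1's slot → (1, 4)
invoked at 16, op9 merges VC(op6)=(4, 0), VC(op8)=(1, 4) and bumps thr0's slot → (5, 4)
invoked at 19, op10 merges VC(op8)=(1, 4), VC(op9)=(5, 4) and bumps thr0's slot → (6, 4)
target: VC(op8) = (1, 4)

(1, 4)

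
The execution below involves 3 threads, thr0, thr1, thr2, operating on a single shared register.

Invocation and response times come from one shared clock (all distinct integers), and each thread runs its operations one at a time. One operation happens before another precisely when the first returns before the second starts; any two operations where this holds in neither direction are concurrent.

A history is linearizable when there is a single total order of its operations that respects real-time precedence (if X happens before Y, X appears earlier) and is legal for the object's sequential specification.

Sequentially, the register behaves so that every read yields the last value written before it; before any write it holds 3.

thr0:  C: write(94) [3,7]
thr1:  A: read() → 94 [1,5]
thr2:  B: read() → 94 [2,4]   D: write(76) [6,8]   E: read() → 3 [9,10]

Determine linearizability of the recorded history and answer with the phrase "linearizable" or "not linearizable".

not linearizable

cut after 9 events: linearizable; cut after 10 events (E responds, time 10): not linearizable
8 orders of the 5 completed register ops respect real time; none is legal
e.g. A, B, C, D, E: illegal at step 1, since A read() → 94 cannot apply there
e.g. A, B, D, C, E: illegal at step 1, since A read() → 94 cannot apply there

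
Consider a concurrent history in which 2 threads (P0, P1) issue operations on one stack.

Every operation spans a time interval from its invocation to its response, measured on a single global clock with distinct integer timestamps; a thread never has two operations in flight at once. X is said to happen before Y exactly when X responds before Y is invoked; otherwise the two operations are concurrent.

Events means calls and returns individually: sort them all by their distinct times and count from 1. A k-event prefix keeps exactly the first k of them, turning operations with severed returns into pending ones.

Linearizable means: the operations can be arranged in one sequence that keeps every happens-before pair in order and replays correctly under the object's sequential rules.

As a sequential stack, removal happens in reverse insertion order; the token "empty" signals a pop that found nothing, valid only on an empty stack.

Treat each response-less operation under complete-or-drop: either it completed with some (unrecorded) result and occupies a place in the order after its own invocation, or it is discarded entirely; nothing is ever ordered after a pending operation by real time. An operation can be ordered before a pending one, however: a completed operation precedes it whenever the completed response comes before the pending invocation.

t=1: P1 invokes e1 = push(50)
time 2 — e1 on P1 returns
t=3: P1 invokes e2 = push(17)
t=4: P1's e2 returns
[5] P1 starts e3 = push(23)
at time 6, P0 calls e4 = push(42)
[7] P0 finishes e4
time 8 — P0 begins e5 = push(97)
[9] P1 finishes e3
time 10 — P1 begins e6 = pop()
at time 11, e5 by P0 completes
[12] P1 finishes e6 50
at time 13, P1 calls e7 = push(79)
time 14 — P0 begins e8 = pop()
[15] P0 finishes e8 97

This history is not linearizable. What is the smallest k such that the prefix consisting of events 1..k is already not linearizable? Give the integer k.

one valid order for events 1..11 is e1, e2, e3, e4, e5:
after step 1 (e1 push(50)): stack <50>
after step 2 (e2 push(17)): stack <50,17>
after step 3 (e3 push(23)): stack <50,17,23>
after step 4 (e4 push(42)): stack <50,17,23,42>
after step 5 (e5 push(97)): stack <50,17,23,42,97>
include event 12 — e6 responding at 12 — and every candidate order breaks
take e1, e2, e3, e4, e5, e6: step 6 already fails, because e6 pop() → 50 cannot occur there
take e1, e2, e3, e4, e6, e5: step 5 already fails, because e6 pop() → 50 cannot occur there

12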